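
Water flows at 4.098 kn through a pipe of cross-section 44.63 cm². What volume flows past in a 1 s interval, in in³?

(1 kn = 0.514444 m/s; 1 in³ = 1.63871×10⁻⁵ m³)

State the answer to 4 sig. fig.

4.098 kn × 0.514444 = 2.10819 m/s
44.63 cm² × 0.0001 = 0.004463 m²
V = v × A × t = 2.10819 m/s × 0.004463 m² × 1 s = 0.00940885 m³
0.00940885 m³ ÷ (1.63871×10⁻⁵ m³/in³) = 574.162 in³

574.2 in³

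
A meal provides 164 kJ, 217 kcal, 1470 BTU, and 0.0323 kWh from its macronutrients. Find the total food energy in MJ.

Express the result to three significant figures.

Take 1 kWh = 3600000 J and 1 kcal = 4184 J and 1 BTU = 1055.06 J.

164 kJ × 1000 = 164000 J
217 kcal × 4184 = 907928 J
1470 BTU × 1055.06 = 1.55094×10⁶ J
0.0323 kWh × 3600000 = 116280 J
Sum: 164000 + 907928 + 1.55094×10⁶ + 116280 = 2.73915×10⁶ J
In MJ: 2.73915×10⁶ / 1000000 = 2.73915 MJ

2.74 MJ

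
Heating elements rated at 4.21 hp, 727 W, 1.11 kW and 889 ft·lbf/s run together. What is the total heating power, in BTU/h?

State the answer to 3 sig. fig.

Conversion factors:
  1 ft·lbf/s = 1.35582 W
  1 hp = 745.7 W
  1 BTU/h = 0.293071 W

2.11×10⁴ BTU/h

4.21 hp × 745.7 → 3139.4 W
727 W (already W)
1.11 kW × 1000 → 1110 W
889 ft·lbf/s × 1.35582 → 1205.32 W
Combined: 3139.4 + 727 + 1110 + 1205.32 = 6181.72 W
In BTU/h: 6181.72 / 0.293071 = 21092.9 BTU/h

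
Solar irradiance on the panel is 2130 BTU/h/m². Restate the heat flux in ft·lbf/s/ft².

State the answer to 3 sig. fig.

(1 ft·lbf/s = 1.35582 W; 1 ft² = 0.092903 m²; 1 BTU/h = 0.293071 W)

2130 BTU/h/m² × 0.293071 W/BTU/h = 624.241 W/m²
624.241 W/m² ÷ 1.35582 W/ft·lbf/s × 0.092903 m²/ft² = 42.774 ft·lbf/s/ft²

42.8 ft·lbf/s/ft²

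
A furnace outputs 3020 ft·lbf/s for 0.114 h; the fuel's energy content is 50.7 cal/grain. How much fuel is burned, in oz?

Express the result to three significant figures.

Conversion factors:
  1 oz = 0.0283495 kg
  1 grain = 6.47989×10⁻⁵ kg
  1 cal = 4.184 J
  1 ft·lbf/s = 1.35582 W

3020 ft·lbf/s → 4094.58 W
0.114 h → 410.4 s
E = P × t = 4094.58 × 410.4 = 1.68042×10⁶ J
50.7 cal/grain → 3.27365×10⁶ J/kg
m = E / e_s = 1.68042×10⁶ / 3.27365×10⁶ = 0.513317 kg
In oz: 0.513317 / 0.0283495 = 18.1067 oz

18.1 oz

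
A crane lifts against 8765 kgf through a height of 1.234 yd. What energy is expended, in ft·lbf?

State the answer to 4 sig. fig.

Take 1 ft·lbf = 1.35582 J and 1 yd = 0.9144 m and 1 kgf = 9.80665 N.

8765 kgf × 9.80665 = 85955.3 N
1.234 yd × 0.9144 = 1.12837 m
W = F × d = 85955.3 N × 1.12837 m = 96989.4 J
96989.4 J ÷ (1.35582 J/ft·lbf) = 71535.6 ft·lbf

7.154×10⁴ ft·lbf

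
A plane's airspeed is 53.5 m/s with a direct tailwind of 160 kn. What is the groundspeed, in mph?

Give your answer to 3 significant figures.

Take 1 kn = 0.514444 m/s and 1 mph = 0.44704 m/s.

304 mph

53.5 m/s (already m/s)
160 kn × 0.514444 = 82.311 m/s
Combined: 53.5 + 82.311 = 135.811 m/s
In mph: 135.811 / 0.44704 = 303.801 mph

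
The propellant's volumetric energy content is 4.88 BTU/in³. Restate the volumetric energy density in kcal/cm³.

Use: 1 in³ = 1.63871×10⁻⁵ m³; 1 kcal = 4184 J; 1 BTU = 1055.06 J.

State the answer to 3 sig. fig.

0.0751 kcal/cm³

4.88 BTU/in³ × 1055.06 J/BTU ÷ 1.63871×10⁻⁵ m³/in³ = 3.14192×10⁸ J/m³
3.14192×10⁸ J/m³ ÷ 4184 J/kcal × 10⁻⁶ m³/cm³ = 0.0750937 kcal/cm³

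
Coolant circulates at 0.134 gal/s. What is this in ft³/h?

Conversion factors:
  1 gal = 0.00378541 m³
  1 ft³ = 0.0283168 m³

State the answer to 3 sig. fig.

64.5 ft³/h

0.134 gal/s × 0.00378541 m³/gal = 5.07245×10⁻⁴ m³/s
5.07245×10⁻⁴ m³/s ÷ 0.0283168 m³/ft³ × 3600 s/h = 64.4876 ft³/h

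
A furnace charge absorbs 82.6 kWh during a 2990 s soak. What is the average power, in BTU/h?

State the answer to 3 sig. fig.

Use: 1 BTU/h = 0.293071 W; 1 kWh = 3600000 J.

3.39×10⁵ BTU/h

82.6 kWh × 3600000 = 2.9736×10⁸ J
P = E / t = 2.9736×10⁸ J / 2990 s = 99451.5 W
99451.5 W ÷ (0.293071 W/BTU/h) = 339343 BTU/h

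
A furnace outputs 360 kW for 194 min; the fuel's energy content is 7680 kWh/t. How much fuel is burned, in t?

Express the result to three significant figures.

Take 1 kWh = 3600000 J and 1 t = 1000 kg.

360 kW → 360000 W
194 min → 11640 s
E = P × t = 360000 × 11640 = 4.1904×10⁹ J
7680 kWh/t → 2.7648×10⁷ J/kg
m = E / e_s = 4.1904×10⁹ / 2.7648×10⁷ = 151.562 kg
In t: 151.562 / 1000 = 0.151562 t

0.152 t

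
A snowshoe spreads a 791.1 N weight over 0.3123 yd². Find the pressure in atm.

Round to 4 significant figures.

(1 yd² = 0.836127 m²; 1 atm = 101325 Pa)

0.3123 yd² × 0.836127 → 0.261122 m²
P = F / A = 791.1 N / 0.261122 m² = 3029.62 Pa
3029.62 Pa ÷ (101325 Pa/atm) = 0.0299 atm

0.02990 atm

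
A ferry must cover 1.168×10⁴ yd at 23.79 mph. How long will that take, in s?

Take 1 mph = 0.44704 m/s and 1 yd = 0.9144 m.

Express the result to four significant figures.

1004 s

1.168×10⁴ yd × 0.9144 → 10680.2 m
23.79 mph × 0.44704 → 10.6351 m/s
t = d / v = 10680.2 m / 10.6351 m/s = 1004.24 s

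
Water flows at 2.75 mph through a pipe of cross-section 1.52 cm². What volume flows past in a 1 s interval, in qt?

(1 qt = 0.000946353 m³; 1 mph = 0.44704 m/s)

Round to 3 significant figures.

0.197 qt

2.75 mph × 0.44704 → 1.22936 m/s
1.52 cm² × 0.0001 → 1.52×10⁻⁴ m²
V = v × A × t = 1.22936 m/s × 1.52×10⁻⁴ m² × 1 s = 1.86863×10⁻⁴ m³
1.86863×10⁻⁴ m³ ÷ (0.000946353 m³/qt) = 0.197456 qt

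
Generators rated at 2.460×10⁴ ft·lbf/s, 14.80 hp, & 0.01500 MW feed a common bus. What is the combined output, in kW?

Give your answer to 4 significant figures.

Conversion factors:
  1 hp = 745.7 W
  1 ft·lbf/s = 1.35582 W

59.39 kW

2.460×10⁴ ft·lbf/s × 1.35582 = 33353.2 W
14.80 hp × 745.7 = 11036.4 W
0.01500 MW × 1000000 = 15000 W
Combined: 33353.2 + 11036.4 + 15000 = 59389.6 W
In kW: 59389.6 / 1000 = 59.3896 kW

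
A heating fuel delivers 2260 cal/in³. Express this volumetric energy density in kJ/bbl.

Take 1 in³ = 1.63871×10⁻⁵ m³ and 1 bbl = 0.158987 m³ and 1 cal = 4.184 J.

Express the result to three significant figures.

9.17×10⁴ kJ/bbl

2260 cal/in³ × 4.184 J/cal ÷ 1.63871×10⁻⁵ m³/in³ = 5.77029×10⁸ J/m³
5.77029×10⁸ J/m³ ÷ 1000 J/kJ × 0.158987 m³/bbl = 91740.1 kJ/bbl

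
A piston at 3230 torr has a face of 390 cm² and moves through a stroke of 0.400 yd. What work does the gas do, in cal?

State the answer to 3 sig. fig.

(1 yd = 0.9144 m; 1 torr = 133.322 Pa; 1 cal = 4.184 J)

1470 cal

3230 torr → 430630 Pa
390 cm² → 0.039 m²
F = P × A = 430630 × 0.039 = 16794.6 N
0.400 yd → 0.36576 m
W = F × d = 16794.6 × 0.36576 = 6142.79 J
In cal: 6142.79 / 4.184 = 1468.16 cal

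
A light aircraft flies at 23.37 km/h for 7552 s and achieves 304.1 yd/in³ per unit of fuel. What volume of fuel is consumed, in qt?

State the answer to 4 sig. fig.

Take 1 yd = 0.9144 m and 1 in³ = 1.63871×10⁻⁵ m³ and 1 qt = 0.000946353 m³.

3.053 qt

23.37 km/h → 6.49167 m/s
d = v × t = 6.49167 × 7552 = 49025.1 m
304.1 yd/in³ → 1.69688×10⁷ m/m³
V = d / (distance per unit fuel) = 49025.1 / 1.69688×10⁷ = 0.00288913 m³
In qt: 0.00288913 / 0.000946353 = 3.05291 qt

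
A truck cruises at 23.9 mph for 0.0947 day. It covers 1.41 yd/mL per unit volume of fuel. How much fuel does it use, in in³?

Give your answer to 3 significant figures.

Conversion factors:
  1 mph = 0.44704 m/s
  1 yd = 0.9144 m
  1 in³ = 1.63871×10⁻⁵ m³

23.9 mph → 10.6843 m/s
0.0947 day → 8182.08 s
d = v × t = 10.6843 × 8182.08 = 87419.8 m
1.41 yd/mL → 1.2893×10⁶ m/m³
V = d / (distance per unit fuel) = 87419.8 / 1.2893×10⁶ = 0.0678041 m³
In in³: 0.0678041 / 1.63871×10⁻⁵ = 4137.65 in³

4140 in³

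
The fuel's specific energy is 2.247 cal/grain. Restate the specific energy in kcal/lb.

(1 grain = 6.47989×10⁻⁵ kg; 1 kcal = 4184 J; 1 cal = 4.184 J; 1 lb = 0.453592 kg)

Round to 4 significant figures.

2.247 cal/grain × 4.184 J/cal ÷ 6.47989×10⁻⁵ kg/grain = 145087 J/kg
145087 J/kg ÷ 4184 J/kcal × 0.453592 kg/lb = 15.729 kcal/lb

15.73 kcal/lb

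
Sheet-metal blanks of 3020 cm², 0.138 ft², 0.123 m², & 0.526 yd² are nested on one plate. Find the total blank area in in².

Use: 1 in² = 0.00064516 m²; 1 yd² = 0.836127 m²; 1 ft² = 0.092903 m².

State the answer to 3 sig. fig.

1360 in²

3020 cm² × 0.0001 = 0.302 m²
0.138 ft² × 0.092903 = 0.0128206 m²
0.123 m² (already m²)
0.526 yd² × 0.836127 = 0.439803 m²
Sum: 0.302 + 0.0128206 + 0.123 + 0.439803 = 0.877624 m²
In in²: 0.877624 / 0.00064516 = 1360.32 in²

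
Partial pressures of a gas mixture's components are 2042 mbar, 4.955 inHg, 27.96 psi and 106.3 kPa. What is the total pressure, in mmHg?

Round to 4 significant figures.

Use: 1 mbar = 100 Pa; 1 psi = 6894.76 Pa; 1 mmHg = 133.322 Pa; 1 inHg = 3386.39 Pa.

2042 mbar × 100 = 204200 Pa
4.955 inHg × 3386.39 = 16779.6 Pa
27.96 psi × 6894.76 = 192777 Pa
106.3 kPa × 1000 = 106300 Pa
Combined: 204200 + 16779.6 + 192777 + 106300 = 520057 Pa
In mmHg: 520057 / 133.322 = 3900.76 mmHg

3901 mmHg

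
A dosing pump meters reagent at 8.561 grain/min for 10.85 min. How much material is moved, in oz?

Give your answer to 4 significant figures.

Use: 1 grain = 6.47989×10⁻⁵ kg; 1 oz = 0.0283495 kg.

8.561 grain/min → 9.24572×10⁻⁶ kg/s
10.85 min → 651 s
m = ṁ × t = 9.24572×10⁻⁶ × 651 = 0.00601896 kg
In oz: 0.00601896 / 0.0283495 = 0.212313 oz

0.2123 oz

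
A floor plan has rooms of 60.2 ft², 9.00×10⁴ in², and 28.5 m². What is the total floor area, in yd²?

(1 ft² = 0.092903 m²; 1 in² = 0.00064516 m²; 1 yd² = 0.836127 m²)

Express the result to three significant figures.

110 yd²

60.2 ft² × 0.092903 = 5.59276 m²
9.00×10⁴ in² × 0.00064516 = 58.0644 m²
28.5 m² (already m²)
Combined: 5.59276 + 58.0644 + 28.5 = 92.1572 m²
In yd²: 92.1572 / 0.836127 = 110.219 yd²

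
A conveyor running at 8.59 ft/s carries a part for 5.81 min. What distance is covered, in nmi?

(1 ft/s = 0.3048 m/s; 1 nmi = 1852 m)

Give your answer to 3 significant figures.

0.493 nmi

8.59 ft/s × 0.3048 → 2.61823 m/s
5.81 min × 60 → 348.6 s
d = v × t = 2.61823 m/s × 348.6 s = 912.715 m
912.715 m ÷ (1852 m/nmi) = 0.492827 nmi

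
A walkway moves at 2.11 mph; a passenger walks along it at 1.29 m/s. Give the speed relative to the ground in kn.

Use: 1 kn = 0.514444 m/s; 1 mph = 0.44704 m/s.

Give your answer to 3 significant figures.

4.34 kn

2.11 mph × 0.44704 = 0.943254 m/s
1.29 m/s (already m/s)
Total: 0.943254 + 1.29 = 2.23325 m/s
In kn: 2.23325 / 0.514444 = 4.34109 kn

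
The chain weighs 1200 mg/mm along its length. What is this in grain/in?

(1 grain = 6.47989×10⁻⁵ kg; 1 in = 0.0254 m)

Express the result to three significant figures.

470 grain/in

1200 mg/mm × 10⁻⁶ kg/mg ÷ 0.001 m/mm = 1.2 kg/m
1.2 kg/m ÷ 6.47989×10⁻⁵ kg/grain × 0.0254 m/in = 470.378 grain/in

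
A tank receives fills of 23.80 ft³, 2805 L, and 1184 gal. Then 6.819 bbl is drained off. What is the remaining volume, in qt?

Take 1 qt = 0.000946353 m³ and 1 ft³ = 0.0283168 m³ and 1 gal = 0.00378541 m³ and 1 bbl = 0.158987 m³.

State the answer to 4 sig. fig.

23.80 ft³ × 0.0283168 → 0.67394 m³
2805 L × 0.001 → 2.805 m³
1184 gal × 0.00378541 → 4.48193 m³
6.819 bbl × 0.158987 → 1.08413 m³
Net: 0.67394 + 2.805 + 4.48193 − 1.08413 = 6.87674 m³
In qt: 6.87674 / 0.000946353 = 7266.57 qt

7267 qt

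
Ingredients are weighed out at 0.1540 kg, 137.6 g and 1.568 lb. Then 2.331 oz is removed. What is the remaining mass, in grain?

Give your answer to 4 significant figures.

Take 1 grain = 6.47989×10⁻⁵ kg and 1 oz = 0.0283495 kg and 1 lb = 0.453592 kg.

1.446×10⁴ grain

0.1540 kg (already kg)
137.6 g × 0.001 = 0.1376 kg
1.568 lb × 0.453592 = 0.711232 kg
2.331 oz × 0.0283495 = 0.0660827 kg
Net: 0.154 + 0.1376 + 0.711232 − 0.0660827 = 0.936749 kg
In grain: 0.936749 / 6.47989×10⁻⁵ = 14456.2 grain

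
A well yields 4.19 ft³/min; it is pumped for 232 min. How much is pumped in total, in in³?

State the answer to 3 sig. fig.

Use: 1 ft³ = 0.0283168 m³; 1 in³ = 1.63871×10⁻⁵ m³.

1.68×10⁶ in³

4.19 ft³/min → 0.00197746 m³/s
232 min → 13920 s
V = Q × t = 0.00197746 × 13920 = 27.5262 m³
In in³: 27.5262 / 1.63871×10⁻⁵ = 1.67975×10⁶ in³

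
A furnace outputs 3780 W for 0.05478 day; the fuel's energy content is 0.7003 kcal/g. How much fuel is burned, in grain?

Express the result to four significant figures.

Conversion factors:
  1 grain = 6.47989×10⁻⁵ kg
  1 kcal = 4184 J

9.423×10⁴ grain

0.05478 day → 4732.99 s
E = P × t = 3780 × 4732.99 = 1.78907×10⁷ J
0.7003 kcal/g → 2.93006×10⁶ J/kg
m = E / e_s = 1.78907×10⁷ / 2.93006×10⁶ = 6.10592 kg
In grain: 6.10592 / 6.47989×10⁻⁵ = 94228.8 grain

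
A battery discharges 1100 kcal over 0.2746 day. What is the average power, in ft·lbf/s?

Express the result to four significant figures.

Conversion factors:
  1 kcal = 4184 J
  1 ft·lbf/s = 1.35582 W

1100 kcal × 4184 → 4.6024×10⁶ J
0.2746 day × 86400 → 23725.4 s
P = E / t = 4.6024×10⁶ J / 23725.4 s = 193.986 W
193.986 W ÷ (1.35582 W/ft·lbf/s) = 143.077 ft·lbf/s

143.1 ft·lbf/s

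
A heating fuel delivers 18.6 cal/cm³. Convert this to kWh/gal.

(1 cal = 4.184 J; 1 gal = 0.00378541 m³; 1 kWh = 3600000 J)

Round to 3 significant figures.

18.6 cal/cm³ × 4.184 J/cal ÷ 10⁻⁶ m³/cm³ = 7.78224×10⁷ J/m³
7.78224×10⁷ J/m³ ÷ 3600000 J/kWh × 0.00378541 m³/gal = 0.0818305 kWh/gal

0.0818 kWh/gal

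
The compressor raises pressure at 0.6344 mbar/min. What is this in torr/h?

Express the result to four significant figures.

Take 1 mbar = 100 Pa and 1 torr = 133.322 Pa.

0.6344 mbar/min × 100 Pa/mbar ÷ 60 s/min = 1.05733 Pa/s
1.05733 Pa/s ÷ 133.322 Pa/torr × 3600 s/h = 28.5503 torr/h

28.55 torr/h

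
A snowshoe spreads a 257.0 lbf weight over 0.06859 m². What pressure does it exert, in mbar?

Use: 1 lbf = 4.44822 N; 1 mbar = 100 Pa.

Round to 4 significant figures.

257.0 lbf × 4.44822 → 1143.19 N
P = F / A = 1143.19 N / 0.06859 m² = 16667 Pa
16667 Pa ÷ (100 Pa/mbar) = 166.67 mbar

166.7 mbar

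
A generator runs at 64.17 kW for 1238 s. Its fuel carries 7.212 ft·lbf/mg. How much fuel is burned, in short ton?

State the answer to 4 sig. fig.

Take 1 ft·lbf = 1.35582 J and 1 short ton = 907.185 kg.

0.008956 short ton

64.17 kW → 64170 W
E = P × t = 64170 × 1238 = 7.94425×10⁷ J
7.212 ft·lbf/mg → 9.77817×10⁶ J/kg
m = E / e_s = 7.94425×10⁷ / 9.77817×10⁶ = 8.12448 kg
In short ton: 8.12448 / 907.185 = 0.0089557 short ton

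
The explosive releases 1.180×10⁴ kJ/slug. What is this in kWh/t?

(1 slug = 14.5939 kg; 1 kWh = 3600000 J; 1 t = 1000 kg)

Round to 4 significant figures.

1.180×10⁴ kJ/slug × 1000 J/kJ ÷ 14.5939 kg/slug = 808557 J/kg
808557 J/kg ÷ 3600000 J/kWh × 1000 kg/t = 224.599 kWh/t

224.6 kWh/t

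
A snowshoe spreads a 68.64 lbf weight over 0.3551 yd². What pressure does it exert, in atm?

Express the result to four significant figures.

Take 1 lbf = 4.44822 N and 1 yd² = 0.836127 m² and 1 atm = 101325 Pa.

0.01015 atm

68.64 lbf × 4.44822 = 305.326 N
0.3551 yd² × 0.836127 = 0.296909 m²
P = F / A = 305.326 N / 0.296909 m² = 1028.35 Pa
1028.35 Pa ÷ (101325 Pa/atm) = 0.010149 atm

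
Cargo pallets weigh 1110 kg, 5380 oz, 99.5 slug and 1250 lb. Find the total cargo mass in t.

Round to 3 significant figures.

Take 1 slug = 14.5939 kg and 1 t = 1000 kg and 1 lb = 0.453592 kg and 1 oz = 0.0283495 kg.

1110 kg (already kg)
5380 oz × 0.0283495 → 152.52 kg
99.5 slug × 14.5939 → 1452.09 kg
1250 lb × 0.453592 → 566.99 kg
Total: 1110 + 152.52 + 1452.09 + 566.99 = 3281.6 kg
In t: 3281.6 / 1000 = 3.2816 t

3.28 t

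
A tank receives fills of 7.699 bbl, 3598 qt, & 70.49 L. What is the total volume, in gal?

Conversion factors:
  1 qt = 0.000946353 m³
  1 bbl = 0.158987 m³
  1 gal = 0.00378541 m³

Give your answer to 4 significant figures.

1241 gal

7.699 bbl × 0.158987 = 1.22404 m³
3598 qt × 0.000946353 = 3.40498 m³
70.49 L × 0.001 = 0.07049 m³
Sum: 1.22404 + 3.40498 + 0.07049 = 4.69951 m³
In gal: 4.69951 / 0.00378541 = 1241.48 gal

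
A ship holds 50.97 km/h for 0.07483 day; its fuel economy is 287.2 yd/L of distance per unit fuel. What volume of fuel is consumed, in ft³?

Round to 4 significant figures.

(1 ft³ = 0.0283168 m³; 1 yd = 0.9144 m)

12.31 ft³

50.97 km/h → 14.1583 m/s
0.07483 day → 6465.31 s
d = v × t = 14.1583 × 6465.31 = 91537.8 m
287.2 yd/L → 262616 m/m³
V = d / (distance per unit fuel) = 91537.8 / 262616 = 0.348561 m³
In ft³: 0.348561 / 0.0283168 = 12.3093 ft³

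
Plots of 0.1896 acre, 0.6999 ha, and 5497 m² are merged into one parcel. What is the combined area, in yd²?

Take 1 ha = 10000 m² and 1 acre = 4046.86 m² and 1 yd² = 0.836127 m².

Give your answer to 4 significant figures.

0.1896 acre × 4046.86 = 767.285 m²
0.6999 ha × 10000 = 6999 m²
5497 m² (already m²)
Total: 767.285 + 6999 + 5497 = 13263.3 m²
In yd²: 13263.3 / 0.836127 = 15862.8 yd²

1.586×10⁴ yd²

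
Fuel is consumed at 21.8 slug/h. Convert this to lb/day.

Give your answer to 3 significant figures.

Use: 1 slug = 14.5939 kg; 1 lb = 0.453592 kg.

21.8 slug/h × 14.5939 kg/slug ÷ 3600 s/h = 0.0883742 kg/s
0.0883742 kg/s ÷ 0.453592 kg/lb × 86400 s/day = 16833.5 lb/day

1.68×10⁴ lb/day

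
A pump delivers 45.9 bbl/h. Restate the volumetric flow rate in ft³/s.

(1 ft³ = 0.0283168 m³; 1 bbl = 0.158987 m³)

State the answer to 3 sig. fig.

45.9 bbl/h × 0.158987 m³/bbl ÷ 3600 s/h = 0.00202708 m³/s
0.00202708 m³/s ÷ 0.0283168 m³/ft³ = 0.0715858 ft³/s

0.0716 ft³/s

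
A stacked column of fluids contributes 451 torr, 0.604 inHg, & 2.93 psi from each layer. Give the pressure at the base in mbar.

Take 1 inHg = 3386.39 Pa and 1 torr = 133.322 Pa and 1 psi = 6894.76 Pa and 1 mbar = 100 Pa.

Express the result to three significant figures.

824 mbar

451 torr × 133.322 → 60128.2 Pa
0.604 inHg × 3386.39 → 2045.38 Pa
2.93 psi × 6894.76 → 20201.6 Pa
Combined: 60128.2 + 2045.38 + 20201.6 = 82375.2 Pa
In mbar: 82375.2 / 100 = 823.752 mbar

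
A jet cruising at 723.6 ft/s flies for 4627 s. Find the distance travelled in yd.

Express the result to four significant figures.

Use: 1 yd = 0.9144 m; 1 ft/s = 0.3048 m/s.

723.6 ft/s × 0.3048 → 220.553 m/s
d = v × t = 220.553 m/s × 4627 s = 1.0205×10⁶ m
1.0205×10⁶ m ÷ (0.9144 m/yd) = 1.11603×10⁶ yd

1.116×10⁶ yd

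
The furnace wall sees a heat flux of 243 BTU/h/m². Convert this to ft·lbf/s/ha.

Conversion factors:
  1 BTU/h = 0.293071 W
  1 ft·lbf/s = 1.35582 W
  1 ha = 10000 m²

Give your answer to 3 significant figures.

5.25×10⁵ ft·lbf/s/ha

243 BTU/h/m² × 0.293071 W/BTU/h = 71.2163 W/m²
71.2163 W/m² ÷ 1.35582 W/ft·lbf/s × 10000 m²/ha = 525264 ft·lbf/s/ha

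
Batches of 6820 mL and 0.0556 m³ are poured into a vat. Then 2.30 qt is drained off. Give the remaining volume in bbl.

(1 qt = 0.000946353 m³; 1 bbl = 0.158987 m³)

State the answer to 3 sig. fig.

0.379 bbl

6820 mL × 10⁻⁶ = 0.00682 m³
0.0556 m³ (already m³)
2.30 qt × 0.000946353 = 0.00217661 m³
Result: 0.00682 + 0.0556 − 0.00217661 = 0.0602434 m³
In bbl: 0.0602434 / 0.158987 = 0.37892 bbl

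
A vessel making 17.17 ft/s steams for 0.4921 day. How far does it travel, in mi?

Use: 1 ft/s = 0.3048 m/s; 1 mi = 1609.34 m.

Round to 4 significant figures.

138.3 mi

17.17 ft/s × 0.3048 → 5.23342 m/s
0.4921 day × 86400 → 42517.4 s
d = v × t = 5.23342 m/s × 42517.4 s = 222511 m
222511 m ÷ (1609.34 m/mi) = 138.262 mi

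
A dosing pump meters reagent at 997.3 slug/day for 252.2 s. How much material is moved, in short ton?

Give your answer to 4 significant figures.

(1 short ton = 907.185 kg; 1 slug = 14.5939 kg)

997.3 slug/day → 0.168455 kg/s
m = ṁ × t = 0.168455 × 252.2 = 42.4844 kg
In short ton: 42.4844 / 907.185 = 0.046831 short ton

0.04683 short ton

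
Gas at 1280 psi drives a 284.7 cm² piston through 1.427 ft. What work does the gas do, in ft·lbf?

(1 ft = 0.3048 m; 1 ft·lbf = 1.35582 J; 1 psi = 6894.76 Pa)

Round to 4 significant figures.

8.060×10⁴ ft·lbf

1280 psi → 8.82529×10⁶ Pa
284.7 cm² → 0.02847 m²
F = P × A = 8.82529×10⁶ × 0.02847 = 251256 N
1.427 ft → 0.43495 m
W = F × d = 251256 × 0.43495 = 109284 J
In ft·lbf: 109284 / 1.35582 = 80603.6 ft·lbf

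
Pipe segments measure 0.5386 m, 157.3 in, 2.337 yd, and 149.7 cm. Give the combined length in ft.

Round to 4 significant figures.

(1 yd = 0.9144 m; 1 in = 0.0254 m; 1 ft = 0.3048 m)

0.5386 m (already m)
157.3 in × 0.0254 = 3.99542 m
2.337 yd × 0.9144 = 2.13695 m
149.7 cm × 0.01 = 1.497 m
Sum: 0.5386 + 3.99542 + 2.13695 + 1.497 = 8.16797 m
In ft: 8.16797 / 0.3048 = 26.7978 ft

26.80 ft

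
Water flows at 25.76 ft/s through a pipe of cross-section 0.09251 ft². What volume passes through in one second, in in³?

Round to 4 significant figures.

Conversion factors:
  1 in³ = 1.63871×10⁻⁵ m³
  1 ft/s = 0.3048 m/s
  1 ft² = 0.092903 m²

4118 in³

25.76 ft/s × 0.3048 → 7.85165 m/s
0.09251 ft² × 0.092903 → 0.00859446 m²
V = v × A × t = 7.85165 m/s × 0.00859446 m² × 1 s = 0.0674807 m³
0.0674807 m³ ÷ (1.63871×10⁻⁵ m³/in³) = 4117.92 in³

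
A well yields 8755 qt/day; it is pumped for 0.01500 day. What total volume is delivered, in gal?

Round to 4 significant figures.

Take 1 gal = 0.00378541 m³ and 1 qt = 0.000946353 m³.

32.83 gal

8755 qt/day → 9.58949×10⁻⁵ m³/s
0.01500 day → 1296 s
V = Q × t = 9.58949×10⁻⁵ × 1296 = 0.12428 m³
In gal: 0.12428 / 0.00378541 = 32.8313 gal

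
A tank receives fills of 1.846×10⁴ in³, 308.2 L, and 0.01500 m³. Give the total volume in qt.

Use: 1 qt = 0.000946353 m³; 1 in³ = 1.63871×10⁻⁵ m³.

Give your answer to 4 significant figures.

1.846×10⁴ in³ × 1.63871×10⁻⁵ = 0.302506 m³
308.2 L × 0.001 = 0.3082 m³
0.01500 m³ (already m³)
Total: 0.302506 + 0.3082 + 0.015 = 0.625706 m³
In qt: 0.625706 / 0.000946353 = 661.176 qt

661.2 qt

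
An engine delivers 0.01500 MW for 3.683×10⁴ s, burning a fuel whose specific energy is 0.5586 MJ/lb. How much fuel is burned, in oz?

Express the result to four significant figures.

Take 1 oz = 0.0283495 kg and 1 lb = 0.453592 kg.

0.01500 MW → 15000 W
E = P × t = 15000 × 36830 = 5.5245×10⁸ J
0.5586 MJ/lb → 1.2315×10⁶ J/kg
m = E / e_s = 5.5245×10⁸ / 1.2315×10⁶ = 448.599 kg
In oz: 448.599 / 0.0283495 = 15823.9 oz

1.582×10⁴ oz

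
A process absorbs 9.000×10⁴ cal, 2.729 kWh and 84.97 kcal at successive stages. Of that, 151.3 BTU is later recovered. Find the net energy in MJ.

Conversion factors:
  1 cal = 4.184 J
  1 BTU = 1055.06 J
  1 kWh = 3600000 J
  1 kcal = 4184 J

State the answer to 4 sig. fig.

10.40 MJ

9.000×10⁴ cal × 4.184 → 376560 J
2.729 kWh × 3600000 → 9.8244×10⁶ J
84.97 kcal × 4184 → 355514 J
151.3 BTU × 1055.06 → 159631 J
Sum: 376560 + 9.8244×10⁶ + 355514 − 159631 = 1.03968×10⁷ J
In MJ: 1.03968×10⁷ / 1000000 = 10.3968 MJ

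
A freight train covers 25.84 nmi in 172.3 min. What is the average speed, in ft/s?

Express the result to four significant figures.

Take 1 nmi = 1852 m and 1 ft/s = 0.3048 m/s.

25.84 nmi × 1852 → 47855.7 m
172.3 min × 60 → 10338 s
v = d / t = 47855.7 m / 10338 s = 4.62911 m/s
4.62911 m/s ÷ (0.3048 m/s/ft/s) = 15.1874 ft/s

15.19 ft/s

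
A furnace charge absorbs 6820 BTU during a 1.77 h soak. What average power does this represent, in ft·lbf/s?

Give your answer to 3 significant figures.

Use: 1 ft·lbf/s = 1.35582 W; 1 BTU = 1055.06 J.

6820 BTU × 1055.06 = 7.19551×10⁶ J
1.77 h × 3600 = 6372 s
P = E / t = 7.19551×10⁶ J / 6372 s = 1129.24 W
1129.24 W ÷ (1.35582 W/ft·lbf/s) = 832.883 ft·lbf/s

833 ft·lbf/s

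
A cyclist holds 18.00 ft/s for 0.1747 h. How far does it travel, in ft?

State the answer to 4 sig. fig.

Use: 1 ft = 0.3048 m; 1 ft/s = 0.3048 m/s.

18.00 ft/s × 0.3048 = 5.4864 m/s
0.1747 h × 3600 = 628.92 s
d = v × t = 5.4864 m/s × 628.92 s = 3450.51 m
3450.51 m ÷ (0.3048 m/ft) = 11320.6 ft

1.132×10⁴ ft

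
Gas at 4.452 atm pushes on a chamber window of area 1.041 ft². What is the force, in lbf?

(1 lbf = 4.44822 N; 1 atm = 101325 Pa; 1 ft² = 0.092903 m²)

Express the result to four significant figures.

4.452 atm × 101325 = 451099 Pa
1.041 ft² × 0.092903 = 0.096712 m²
F = P × A = 451099 Pa × 0.096712 m² = 43626.7 N
43626.7 N ÷ (4.44822 N/lbf) = 9807.68 lbf

9808 lbf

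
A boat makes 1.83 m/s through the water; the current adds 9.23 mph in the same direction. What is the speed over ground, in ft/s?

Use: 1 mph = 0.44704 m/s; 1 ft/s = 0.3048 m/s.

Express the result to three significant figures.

1.83 m/s (already m/s)
9.23 mph × 0.44704 = 4.12618 m/s
Combined: 1.83 + 4.12618 = 5.95618 m/s
In ft/s: 5.95618 / 0.3048 = 19.5413 ft/s

19.5 ft/s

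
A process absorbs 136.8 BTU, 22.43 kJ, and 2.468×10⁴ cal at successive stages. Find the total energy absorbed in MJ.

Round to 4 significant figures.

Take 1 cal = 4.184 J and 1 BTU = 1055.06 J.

136.8 BTU × 1055.06 → 144332 J
22.43 kJ × 1000 → 22430 J
2.468×10⁴ cal × 4.184 → 103261 J
Combined: 144332 + 22430 + 103261 = 270023 J
In MJ: 270023 / 1000000 = 0.270023 MJ

0.2700 MJ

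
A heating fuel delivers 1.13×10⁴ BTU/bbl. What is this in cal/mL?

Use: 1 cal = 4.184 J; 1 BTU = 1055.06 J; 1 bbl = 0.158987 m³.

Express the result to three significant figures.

17.9 cal/mL

1.13×10⁴ BTU/bbl × 1055.06 J/BTU ÷ 0.158987 m³/bbl = 7.49884×10⁷ J/m³
7.49884×10⁷ J/m³ ÷ 4.184 J/cal × 10⁻⁶ m³/mL = 17.9227 cal/mL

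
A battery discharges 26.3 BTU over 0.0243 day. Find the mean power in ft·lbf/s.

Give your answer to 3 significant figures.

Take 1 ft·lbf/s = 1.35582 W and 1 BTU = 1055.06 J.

26.3 BTU × 1055.06 → 27748.1 J
0.0243 day × 86400 → 2099.52 s
P = E / t = 27748.1 J / 2099.52 s = 13.2164 W
13.2164 W ÷ (1.35582 W/ft·lbf/s) = 9.7479 ft·lbf/s

9.75 ft·lbf/s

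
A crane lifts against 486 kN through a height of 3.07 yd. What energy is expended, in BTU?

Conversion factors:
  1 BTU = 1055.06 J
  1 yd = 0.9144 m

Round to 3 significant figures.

1290 BTU

486 kN × 1000 → 486000 N
3.07 yd × 0.9144 → 2.80721 m
W = F × d = 486000 N × 2.80721 m = 1.3643×10⁶ J
1.3643×10⁶ J ÷ (1055.06 J/BTU) = 1293.1 BTU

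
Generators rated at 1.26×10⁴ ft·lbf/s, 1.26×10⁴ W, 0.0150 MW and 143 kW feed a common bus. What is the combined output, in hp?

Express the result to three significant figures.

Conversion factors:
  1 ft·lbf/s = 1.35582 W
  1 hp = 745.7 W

252 hp

1.26×10⁴ ft·lbf/s × 1.35582 = 17083.3 W
1.26×10⁴ W (already W)
0.0150 MW × 1000000 = 15000 W
143 kW × 1000 = 143000 W
Total: 17083.3 + 12600 + 15000 + 143000 = 187683 W
In hp: 187683 / 745.7 = 251.687 hp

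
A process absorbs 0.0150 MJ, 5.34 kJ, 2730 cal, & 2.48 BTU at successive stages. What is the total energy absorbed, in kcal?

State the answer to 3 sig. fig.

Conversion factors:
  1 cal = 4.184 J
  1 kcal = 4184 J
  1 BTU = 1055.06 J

8.22 kcal

0.0150 MJ × 1000000 → 15000 J
5.34 kJ × 1000 → 5340 J
2730 cal × 4.184 → 11422.3 J
2.48 BTU × 1055.06 → 2616.55 J
Total: 15000 + 5340 + 11422.3 + 2616.55 = 34378.8 J
In kcal: 34378.8 / 4184 = 8.21673 kcal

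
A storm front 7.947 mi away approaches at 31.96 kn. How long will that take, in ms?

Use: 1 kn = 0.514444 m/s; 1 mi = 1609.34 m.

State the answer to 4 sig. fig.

7.947 mi × 1609.34 = 12789.4 m
31.96 kn × 0.514444 = 16.4416 m/s
t = d / v = 12789.4 m / 16.4416 m/s = 777.868 s
777.868 s ÷ (0.001 s/ms) = 777868 ms

7.779×10⁵ ms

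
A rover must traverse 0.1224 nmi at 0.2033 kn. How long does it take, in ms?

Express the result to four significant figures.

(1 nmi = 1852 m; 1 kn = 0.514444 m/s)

2.167×10⁶ ms

0.1224 nmi × 1852 → 226.685 m
0.2033 kn × 0.514444 → 0.104586 m/s
t = d / v = 226.685 m / 0.104586 m/s = 2167.45 s
2167.45 s ÷ (0.001 s/ms) = 2.16745×10⁶ ms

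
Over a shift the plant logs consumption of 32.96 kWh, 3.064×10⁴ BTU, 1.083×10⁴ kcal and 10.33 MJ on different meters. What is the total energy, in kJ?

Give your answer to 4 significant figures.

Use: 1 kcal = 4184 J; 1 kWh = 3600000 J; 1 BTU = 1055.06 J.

32.96 kWh × 3600000 = 1.18656×10⁸ J
3.064×10⁴ BTU × 1055.06 = 3.2327×10⁷ J
1.083×10⁴ kcal × 4184 = 4.53127×10⁷ J
10.33 MJ × 1000000 = 1.033×10⁷ J
Combined: 1.18656×10⁸ + 3.2327×10⁷ + 4.53127×10⁷ + 1.033×10⁷ = 2.06626×10⁸ J
In kJ: 2.06626×10⁸ / 1000 = 206626 kJ

2.066×10⁵ kJ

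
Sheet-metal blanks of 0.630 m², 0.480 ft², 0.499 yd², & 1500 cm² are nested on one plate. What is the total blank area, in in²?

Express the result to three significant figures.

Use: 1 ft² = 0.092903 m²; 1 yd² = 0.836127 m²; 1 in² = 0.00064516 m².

0.630 m² (already m²)
0.480 ft² × 0.092903 = 0.0445934 m²
0.499 yd² × 0.836127 = 0.417227 m²
1500 cm² × 0.0001 = 0.15 m²
Combined: 0.63 + 0.0445934 + 0.417227 + 0.15 = 1.24182 m²
In in²: 1.24182 / 0.00064516 = 1924.82 in²

1920 in²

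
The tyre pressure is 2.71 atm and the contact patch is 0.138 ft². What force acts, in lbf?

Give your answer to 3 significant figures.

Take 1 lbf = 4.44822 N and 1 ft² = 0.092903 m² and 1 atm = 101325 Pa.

2.71 atm × 101325 = 274591 Pa
0.138 ft² × 0.092903 = 0.0128206 m²
F = P × A = 274591 Pa × 0.0128206 m² = 3520.42 N
3520.42 N ÷ (4.44822 N/lbf) = 791.422 lbf

791 lbf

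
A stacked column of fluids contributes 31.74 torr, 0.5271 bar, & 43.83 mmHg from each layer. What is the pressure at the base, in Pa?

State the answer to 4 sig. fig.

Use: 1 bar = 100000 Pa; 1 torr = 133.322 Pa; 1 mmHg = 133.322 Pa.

31.74 torr × 133.322 = 4231.64 Pa
0.5271 bar × 100000 = 52710 Pa
43.83 mmHg × 133.322 = 5843.5 Pa
Total: 4231.64 + 52710 + 5843.5 = 62785.1 Pa

6.279×10⁴ Pa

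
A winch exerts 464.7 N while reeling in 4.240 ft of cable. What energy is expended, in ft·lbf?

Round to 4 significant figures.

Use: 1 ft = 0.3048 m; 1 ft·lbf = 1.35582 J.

4.240 ft × 0.3048 = 1.29235 m
W = F × d = 464.7 N × 1.29235 m = 600.555 J
600.555 J ÷ (1.35582 J/ft·lbf) = 442.946 ft·lbf

442.9 ft·lbf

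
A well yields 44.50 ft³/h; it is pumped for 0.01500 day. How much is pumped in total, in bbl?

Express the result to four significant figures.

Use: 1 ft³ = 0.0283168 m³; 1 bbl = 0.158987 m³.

44.50 ft³/h → 3.50027×10⁻⁴ m³/s
0.01500 day → 1296 s
V = Q × t = 3.50027×10⁻⁴ × 1296 = 0.453635 m³
In bbl: 0.453635 / 0.158987 = 2.85328 bbl

2.853 bbl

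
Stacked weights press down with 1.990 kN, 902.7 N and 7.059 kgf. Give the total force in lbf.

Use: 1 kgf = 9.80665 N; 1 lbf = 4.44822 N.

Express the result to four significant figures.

1.990 kN × 1000 → 1990 N
902.7 N (already N)
7.059 kgf × 9.80665 → 69.2251 N
Sum: 1990 + 902.7 + 69.2251 = 2961.93 N
In lbf: 2961.93 / 4.44822 = 665.869 lbf

665.9 lbf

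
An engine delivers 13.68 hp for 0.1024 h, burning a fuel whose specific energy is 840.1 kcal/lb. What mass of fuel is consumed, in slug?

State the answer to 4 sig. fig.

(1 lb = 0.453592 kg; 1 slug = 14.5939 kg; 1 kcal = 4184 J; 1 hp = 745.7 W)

0.03325 slug

13.68 hp → 10201.2 W
0.1024 h → 368.64 s
E = P × t = 10201.2 × 368.64 = 3.76057×10⁶ J
840.1 kcal/lb → 7.74921×10⁶ J/kg
m = E / e_s = 3.76057×10⁶ / 7.74921×10⁶ = 0.485284 kg
In slug: 0.485284 / 14.5939 = 0.0332525 slug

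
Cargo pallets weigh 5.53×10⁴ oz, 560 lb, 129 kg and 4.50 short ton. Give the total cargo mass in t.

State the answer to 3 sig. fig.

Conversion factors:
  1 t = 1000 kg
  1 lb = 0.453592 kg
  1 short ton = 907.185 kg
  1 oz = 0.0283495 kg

5.53×10⁴ oz × 0.0283495 = 1567.73 kg
560 lb × 0.453592 = 254.012 kg
129 kg (already kg)
4.50 short ton × 907.185 = 4082.33 kg
Combined: 1567.73 + 254.012 + 129 + 4082.33 = 6033.07 kg
In t: 6033.07 / 1000 = 6.03307 t

6.03 t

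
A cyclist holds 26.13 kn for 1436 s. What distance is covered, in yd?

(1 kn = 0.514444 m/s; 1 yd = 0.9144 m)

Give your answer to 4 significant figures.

2.111×10⁴ yd

26.13 kn × 0.514444 = 13.4424 m/s
d = v × t = 13.4424 m/s × 1436 s = 19303.3 m
19303.3 m ÷ (0.9144 m/yd) = 21110.3 yd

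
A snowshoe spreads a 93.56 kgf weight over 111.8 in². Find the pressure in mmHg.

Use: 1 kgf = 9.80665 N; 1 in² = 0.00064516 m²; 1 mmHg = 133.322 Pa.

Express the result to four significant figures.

93.56 kgf × 9.80665 → 917.51 N
111.8 in² × 0.00064516 → 0.0721289 m²
P = F / A = 917.51 N / 0.0721289 m² = 12720.4 Pa
12720.4 Pa ÷ (133.322 Pa/mmHg) = 95.4111 mmHg

95.41 mmHg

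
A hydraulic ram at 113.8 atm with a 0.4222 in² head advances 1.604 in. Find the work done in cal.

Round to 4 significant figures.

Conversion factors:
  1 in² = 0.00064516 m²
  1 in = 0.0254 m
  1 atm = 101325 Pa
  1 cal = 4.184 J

113.8 atm → 1.15308×10⁷ Pa
0.4222 in² → 2.72387×10⁻⁴ m²
F = P × A = 1.15308×10⁷ × 2.72387×10⁻⁴ = 3140.84 N
1.604 in → 0.0407416 m
W = F × d = 3140.84 × 0.0407416 = 127.963 J
In cal: 127.963 / 4.184 = 30.5839 cal

30.58 cal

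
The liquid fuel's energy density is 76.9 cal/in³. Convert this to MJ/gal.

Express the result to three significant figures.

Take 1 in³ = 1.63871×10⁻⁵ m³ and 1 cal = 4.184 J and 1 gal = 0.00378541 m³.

0.0743 MJ/gal

76.9 cal/in³ × 4.184 J/cal ÷ 1.63871×10⁻⁵ m³/in³ = 1.96343×10⁷ J/m³
1.96343×10⁷ J/m³ ÷ 1000000 J/MJ × 0.00378541 m³/gal = 0.0743239 MJ/gal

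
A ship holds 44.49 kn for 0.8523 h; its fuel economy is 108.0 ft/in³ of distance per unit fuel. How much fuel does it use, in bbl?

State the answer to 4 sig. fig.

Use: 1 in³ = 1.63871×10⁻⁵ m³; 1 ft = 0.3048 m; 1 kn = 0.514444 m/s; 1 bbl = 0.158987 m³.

44.49 kn → 22.8876 m/s
0.8523 h → 3068.28 s
d = v × t = 22.8876 × 3068.28 = 70225.6 m
108.0 ft/in³ → 2.0088×10⁶ m/m³
V = d / (distance per unit fuel) = 70225.6 / 2.0088×10⁶ = 0.034959 m³
In bbl: 0.034959 / 0.158987 = 0.219886 bbl

0.2199 bbl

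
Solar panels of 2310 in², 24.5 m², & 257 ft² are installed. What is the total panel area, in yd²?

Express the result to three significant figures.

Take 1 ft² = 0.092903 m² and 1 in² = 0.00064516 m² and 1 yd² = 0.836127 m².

59.6 yd²

2310 in² × 0.00064516 → 1.49032 m²
24.5 m² (already m²)
257 ft² × 0.092903 → 23.8761 m²
Sum: 1.49032 + 24.5 + 23.8761 = 49.8664 m²
In yd²: 49.8664 / 0.836127 = 59.6397 yd²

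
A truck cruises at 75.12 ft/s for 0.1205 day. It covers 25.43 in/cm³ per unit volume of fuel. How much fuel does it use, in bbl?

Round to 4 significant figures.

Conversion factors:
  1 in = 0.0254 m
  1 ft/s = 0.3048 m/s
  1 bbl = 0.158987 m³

75.12 ft/s → 22.8966 m/s
0.1205 day → 10411.2 s
d = v × t = 22.8966 × 10411.2 = 238381 m
25.43 in/cm³ → 645922 m/m³
V = d / (distance per unit fuel) = 238381 / 645922 = 0.369055 m³
In bbl: 0.369055 / 0.158987 = 2.32129 bbl

2.321 bbl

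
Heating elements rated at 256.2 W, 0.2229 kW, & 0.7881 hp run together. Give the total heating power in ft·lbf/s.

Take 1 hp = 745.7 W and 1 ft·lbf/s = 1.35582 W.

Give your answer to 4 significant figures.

786.8 ft·lbf/s

256.2 W (already W)
0.2229 kW × 1000 = 222.9 W
0.7881 hp × 745.7 = 587.686 W
Combined: 256.2 + 222.9 + 587.686 = 1066.79 W
In ft·lbf/s: 1066.79 / 1.35582 = 786.823 ft·lbf/s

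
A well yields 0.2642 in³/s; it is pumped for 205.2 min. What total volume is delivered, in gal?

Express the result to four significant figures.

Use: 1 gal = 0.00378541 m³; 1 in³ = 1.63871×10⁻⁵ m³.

0.2642 in³/s → 4.32947×10⁻⁶ m³/s
205.2 min → 12312 s
V = Q × t = 4.32947×10⁻⁶ × 12312 = 0.0533044 m³
In gal: 0.0533044 / 0.00378541 = 14.0815 gal

14.08 gal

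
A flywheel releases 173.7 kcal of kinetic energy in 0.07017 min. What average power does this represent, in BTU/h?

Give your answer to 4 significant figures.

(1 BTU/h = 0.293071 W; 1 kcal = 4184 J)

5.890×10⁵ BTU/h

173.7 kcal × 4184 → 726761 J
0.07017 min × 60 → 4.2102 s
P = E / t = 726761 J / 4.2102 s = 172619 W
172619 W ÷ (0.293071 W/BTU/h) = 589001 BTU/h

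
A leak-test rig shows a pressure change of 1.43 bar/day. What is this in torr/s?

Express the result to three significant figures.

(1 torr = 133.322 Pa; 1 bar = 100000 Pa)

0.0124 torr/s

1.43 bar/day × 100000 Pa/bar ÷ 86400 s/day = 1.65509 Pa/s
1.65509 Pa/s ÷ 133.322 Pa/torr = 0.0124142 torr/s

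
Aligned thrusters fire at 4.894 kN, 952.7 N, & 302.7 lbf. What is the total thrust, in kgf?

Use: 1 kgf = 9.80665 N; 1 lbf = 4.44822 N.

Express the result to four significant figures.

4.894 kN × 1000 → 4894 N
952.7 N (already N)
302.7 lbf × 4.44822 → 1346.48 N
Sum: 4894 + 952.7 + 1346.48 = 7193.18 N
In kgf: 7193.18 / 9.80665 = 733.5 kgf

733.5 kgf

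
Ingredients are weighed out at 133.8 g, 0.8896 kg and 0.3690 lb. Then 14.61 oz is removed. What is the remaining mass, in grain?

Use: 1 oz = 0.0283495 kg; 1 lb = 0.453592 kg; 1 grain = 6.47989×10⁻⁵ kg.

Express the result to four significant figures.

133.8 g × 0.001 → 0.1338 kg
0.8896 kg (already kg)
0.3690 lb × 0.453592 → 0.167375 kg
14.61 oz × 0.0283495 → 0.414186 kg
Result: 0.1338 + 0.8896 + 0.167375 − 0.414186 = 0.776589 kg
In grain: 0.776589 / 6.47989×10⁻⁵ = 11984.6 grain

1.198×10⁴ grain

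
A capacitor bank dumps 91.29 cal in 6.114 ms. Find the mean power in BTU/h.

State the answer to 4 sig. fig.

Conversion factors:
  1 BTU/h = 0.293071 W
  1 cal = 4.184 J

2.132×10⁵ BTU/h

91.29 cal × 4.184 = 381.957 J
6.114 ms × 0.001 = 0.006114 s
P = E / t = 381.957 J / 0.006114 s = 62472.5 W
62472.5 W ÷ (0.293071 W/BTU/h) = 213165 BTU/h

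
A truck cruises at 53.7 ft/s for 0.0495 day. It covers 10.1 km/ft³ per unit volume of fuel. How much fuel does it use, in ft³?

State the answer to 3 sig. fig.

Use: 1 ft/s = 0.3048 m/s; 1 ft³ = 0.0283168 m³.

6.93 ft³

53.7 ft/s → 16.3678 m/s
0.0495 day → 4276.8 s
d = v × t = 16.3678 × 4276.8 = 70001.8 m
10.1 km/ft³ → 356679 m/m³
V = d / (distance per unit fuel) = 70001.8 / 356679 = 0.19626 m³
In ft³: 0.19626 / 0.0283168 = 6.93087 ft³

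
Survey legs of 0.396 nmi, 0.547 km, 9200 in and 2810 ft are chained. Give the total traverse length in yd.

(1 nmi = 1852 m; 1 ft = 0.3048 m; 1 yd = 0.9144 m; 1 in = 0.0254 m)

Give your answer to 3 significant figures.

2590 yd

0.396 nmi × 1852 → 733.392 m
0.547 km × 1000 → 547 m
9200 in × 0.0254 → 233.68 m
2810 ft × 0.3048 → 856.488 m
Combined: 733.392 + 547 + 233.68 + 856.488 = 2370.56 m
In yd: 2370.56 / 0.9144 = 2592.48 yd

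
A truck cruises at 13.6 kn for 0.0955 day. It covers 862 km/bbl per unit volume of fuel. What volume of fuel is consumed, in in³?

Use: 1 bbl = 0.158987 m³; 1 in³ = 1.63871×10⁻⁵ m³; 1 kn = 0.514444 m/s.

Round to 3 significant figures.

13.6 kn → 6.99644 m/s
0.0955 day → 8251.2 s
d = v × t = 6.99644 × 8251.2 = 57729 m
862 km/bbl → 5.42183×10⁶ m/m³
V = d / (distance per unit fuel) = 57729 / 5.42183×10⁶ = 0.0106475 m³
In in³: 0.0106475 / 1.63871×10⁻⁵ = 649.749 in³

650 in³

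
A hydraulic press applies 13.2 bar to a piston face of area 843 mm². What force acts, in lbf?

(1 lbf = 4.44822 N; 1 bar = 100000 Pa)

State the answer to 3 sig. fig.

13.2 bar × 100000 = 1.32×10⁶ Pa
843 mm² × 10⁻⁶ = 8.43×10⁻⁴ m²
F = P × A = 1.32×10⁶ Pa × 8.43×10⁻⁴ m² = 1112.76 N
1112.76 N ÷ (4.44822 N/lbf) = 250.158 lbf

250 lbf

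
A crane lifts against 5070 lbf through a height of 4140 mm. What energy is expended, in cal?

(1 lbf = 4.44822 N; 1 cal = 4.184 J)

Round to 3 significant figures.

2.23×10⁴ cal

5070 lbf × 4.44822 → 22552.5 N
4140 mm × 0.001 → 4.14 m
W = F × d = 22552.5 N × 4.14 m = 93367.3 J
93367.3 J ÷ (4.184 J/cal) = 22315.3 cal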